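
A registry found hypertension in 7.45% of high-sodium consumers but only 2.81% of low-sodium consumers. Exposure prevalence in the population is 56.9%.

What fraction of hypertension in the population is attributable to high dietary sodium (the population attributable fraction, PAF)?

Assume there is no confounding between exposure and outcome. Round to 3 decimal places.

p₁ = 0.0745, p₀ = 0.0281.
Overall risk P(Y=1) = π·p₁ + (1−π)·p₀ = 0.569×0.0745 + 0.431×0.0281 = 0.054502.
Under exogeneity, PAF = [P(Y=1) − p₀] / P(Y=1).
PAF = (0.054502 − 0.0281) / 0.054502 ≈ 0.4844

PAF ≈ 0.484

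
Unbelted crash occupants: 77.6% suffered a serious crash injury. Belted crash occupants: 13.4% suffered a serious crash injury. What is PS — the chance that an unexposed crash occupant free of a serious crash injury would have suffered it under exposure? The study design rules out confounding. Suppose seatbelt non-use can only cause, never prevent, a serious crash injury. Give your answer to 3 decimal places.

PS ≈ 0.741

p₁ = 0.776, p₀ = 0.134.
Under exogeneity and monotonicity, PS = (p₁ − p₀) / (1 − p₀).
PS = (0.776 − 0.134) / (1 − 0.134) = 0.642 / 0.866 ≈ 0.7413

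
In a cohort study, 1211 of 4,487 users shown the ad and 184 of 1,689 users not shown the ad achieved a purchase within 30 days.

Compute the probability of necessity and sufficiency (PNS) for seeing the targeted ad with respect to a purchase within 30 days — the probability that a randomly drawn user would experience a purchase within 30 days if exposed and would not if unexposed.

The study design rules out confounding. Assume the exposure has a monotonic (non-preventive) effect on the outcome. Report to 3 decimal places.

PNS ≈ 0.161

p₁ = P(outcome | exposed) = 1211/4487 = 0.26989
p₀ = P(outcome | unexposed) = 184/1689 = 0.10894
Under exogeneity and monotonicity, PNS = p₁ − p₀.
PNS = 0.26989 − 0.10894 = 0.16095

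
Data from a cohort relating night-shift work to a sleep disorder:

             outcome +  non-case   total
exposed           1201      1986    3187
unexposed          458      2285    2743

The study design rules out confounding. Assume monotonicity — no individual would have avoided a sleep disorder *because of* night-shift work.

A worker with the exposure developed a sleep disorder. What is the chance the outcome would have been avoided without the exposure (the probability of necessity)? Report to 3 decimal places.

p₁ = P(outcome | exposed) = 1201/3187 = 0.37684
p₀ = P(outcome | unexposed) = 458/2743 = 0.16697
Under exogeneity and monotonicity, PN = (p₁ − p₀) / p₁.
PN = (0.37684 − 0.16697) / 0.37684 = 0.20987 / 0.37684 ≈ 0.5569

PN ≈ 0.557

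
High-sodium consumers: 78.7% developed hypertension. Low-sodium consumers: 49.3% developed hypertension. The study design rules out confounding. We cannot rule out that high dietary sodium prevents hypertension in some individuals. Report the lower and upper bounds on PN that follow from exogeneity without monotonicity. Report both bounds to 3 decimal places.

0.374 ≤ PN ≤ 0.644

p₁ = 0.787, p₀ = 0.493.
Under exogeneity alone the bounds on PN are max{0,(p₁−p₀)/p₁} ≤ PN ≤ min{1,(1−p₀)/p₁}.
  lower = (p₁ − p₀)/p₁ = 0.294 / 0.787 ≈ 0.3736
  upper = min{1, (1 − p₀)/p₁} = 0.507 / 0.787 ≈ 0.6442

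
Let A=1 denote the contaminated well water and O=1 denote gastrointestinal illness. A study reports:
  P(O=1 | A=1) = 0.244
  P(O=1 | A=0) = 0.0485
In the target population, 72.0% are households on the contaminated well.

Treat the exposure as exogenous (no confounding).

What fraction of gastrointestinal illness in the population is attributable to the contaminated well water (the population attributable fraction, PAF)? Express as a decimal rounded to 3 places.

PAF ≈ 0.744

Let p₁ = 0.244, p₀ = 0.0485.
Overall risk P(Y=1) = π·p₁ + (1−π)·p₀ = 0.72×0.244 + 0.28×0.0485 = 0.18926.
Under exogeneity, PAF = [P(Y=1) − p₀] / P(Y=1).
PAF = (0.18926 − 0.0485) / 0.18926 ≈ 0.7437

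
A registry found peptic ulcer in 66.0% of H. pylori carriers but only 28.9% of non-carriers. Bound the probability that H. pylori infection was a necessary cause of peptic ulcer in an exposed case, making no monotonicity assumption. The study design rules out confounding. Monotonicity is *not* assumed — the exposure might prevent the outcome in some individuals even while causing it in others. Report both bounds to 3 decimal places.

0.562 ≤ PN ≤ 1.000

p₁ = 0.66, p₀ = 0.289.
Under exogeneity alone the bounds on PN are max{0,(p₁−p₀)/p₁} ≤ PN ≤ min{1,(1−p₀)/p₁}.
  lower = (p₁ − p₀)/p₁ = 0.371 / 0.66 ≈ 0.5621
  upper = min{1, (1 − p₀)/p₁} = 0.711 / 0.66 ≈ 1.0773 → capped at 1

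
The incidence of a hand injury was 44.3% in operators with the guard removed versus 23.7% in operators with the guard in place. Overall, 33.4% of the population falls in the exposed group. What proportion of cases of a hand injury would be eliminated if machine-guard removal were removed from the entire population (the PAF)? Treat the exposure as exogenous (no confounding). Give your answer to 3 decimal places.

p₁ = 0.443, p₀ = 0.237.
Overall risk P(Y=1) = π·p₁ + (1−π)·p₀ = 0.334×0.443 + 0.666×0.237 = 0.3058.
Under exogeneity, PAF = [P(Y=1) − p₀] / P(Y=1).
PAF = (0.3058 − 0.237) / 0.3058 ≈ 0.2250

PAF ≈ 0.225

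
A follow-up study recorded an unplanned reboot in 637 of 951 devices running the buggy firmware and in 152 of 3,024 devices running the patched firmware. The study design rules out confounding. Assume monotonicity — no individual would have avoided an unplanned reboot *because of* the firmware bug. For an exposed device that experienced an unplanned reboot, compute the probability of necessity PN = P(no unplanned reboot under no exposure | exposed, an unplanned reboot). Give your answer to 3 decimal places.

p₁ = P(outcome | exposed) = 637/951 = 0.66982
p₀ = P(outcome | unexposed) = 152/3024 = 0.050265
Under exogeneity and monotonicity, PN = (p₁ − p₀) / p₁.
PN = (0.66982 − 0.050265) / 0.66982 = 0.61956 / 0.66982 ≈ 0.9250

PN ≈ 0.925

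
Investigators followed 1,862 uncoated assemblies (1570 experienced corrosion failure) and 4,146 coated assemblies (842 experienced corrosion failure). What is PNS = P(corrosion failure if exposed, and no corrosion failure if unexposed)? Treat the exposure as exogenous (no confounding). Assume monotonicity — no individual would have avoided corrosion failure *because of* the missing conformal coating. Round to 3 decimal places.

p₁ = P(outcome | exposed) = 1570/1862 = 0.84318
p₀ = P(outcome | unexposed) = 842/4146 = 0.20309
Under exogeneity and monotonicity, PNS = p₁ − p₀.
PNS = 0.84318 − 0.20309 = 0.64009

PNS ≈ 0.640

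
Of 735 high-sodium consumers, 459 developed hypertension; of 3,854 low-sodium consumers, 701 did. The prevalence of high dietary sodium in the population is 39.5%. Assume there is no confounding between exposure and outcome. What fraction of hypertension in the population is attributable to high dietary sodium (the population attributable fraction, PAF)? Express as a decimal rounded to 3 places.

PAF ≈ 0.490

p₁ = P(outcome | exposed) = 459/735 = 0.62449
p₀ = P(outcome | unexposed) = 701/3854 = 0.18189
Overall risk P(Y=1) = π·p₁ + (1−π)·p₀ = 0.395×0.62449 + 0.605×0.18189 = 0.35672.
Under exogeneity, PAF = [P(Y=1) − p₀] / P(Y=1).
PAF = (0.35672 − 0.18189) / 0.35672 ≈ 0.4901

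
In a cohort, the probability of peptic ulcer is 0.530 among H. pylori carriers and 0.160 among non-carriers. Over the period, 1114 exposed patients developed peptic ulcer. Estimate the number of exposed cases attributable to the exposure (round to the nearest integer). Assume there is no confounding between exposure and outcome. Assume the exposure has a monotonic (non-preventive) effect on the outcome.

Let p₁ = 0.53, p₀ = 0.16.
PN = (p₁ − p₀)/p₁ = (0.53 − 0.16) / 0.53 ≈ 0.69811.
Attributable cases ≈ PN × (exposed cases) = 0.69811 × 1114 ≈ 777.70.

about 778 cases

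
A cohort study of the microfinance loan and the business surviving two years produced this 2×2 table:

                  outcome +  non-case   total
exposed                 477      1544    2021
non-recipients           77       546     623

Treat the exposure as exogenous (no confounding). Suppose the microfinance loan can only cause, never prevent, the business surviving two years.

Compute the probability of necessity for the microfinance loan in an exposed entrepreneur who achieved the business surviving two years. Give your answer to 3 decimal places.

PN ≈ 0.476

p₁ = P(outcome | exposed) = 477/2021 = 0.23602
p₀ = P(outcome | unexposed) = 77/623 = 0.1236
Under exogeneity and monotonicity, PN = (p₁ − p₀)/p₁.
PN = (0.23602 − 0.1236) / 0.23602 ≈ 0.4763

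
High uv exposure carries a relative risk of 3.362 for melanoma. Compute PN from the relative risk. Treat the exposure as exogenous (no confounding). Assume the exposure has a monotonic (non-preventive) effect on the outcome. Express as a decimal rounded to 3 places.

PN ≈ 0.703

Under exogeneity and monotonicity, PN = (RR − 1) / RR = 1 − 1/RR.
PN = (3.362 − 1) / 3.362 = 2.362 / 3.362 ≈ 0.7026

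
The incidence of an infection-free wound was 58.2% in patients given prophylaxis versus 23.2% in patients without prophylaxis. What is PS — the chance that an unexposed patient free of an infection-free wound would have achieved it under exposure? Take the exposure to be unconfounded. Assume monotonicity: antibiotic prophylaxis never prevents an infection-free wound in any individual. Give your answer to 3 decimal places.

PS ≈ 0.456

p₁ = 0.582, p₀ = 0.232.
Under exogeneity and monotonicity, PS = (p₁ − p₀) / (1 − p₀).
PS = (0.582 − 0.232) / (1 − 0.232) = 0.35 / 0.768 ≈ 0.4557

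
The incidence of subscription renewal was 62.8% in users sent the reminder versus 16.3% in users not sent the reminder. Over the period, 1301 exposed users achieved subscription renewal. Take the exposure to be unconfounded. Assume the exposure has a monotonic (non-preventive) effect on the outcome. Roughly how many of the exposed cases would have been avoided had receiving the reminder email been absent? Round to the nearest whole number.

about 963 cases

p₁ = 0.628, p₀ = 0.163.
PN = (p₁ − p₀)/p₁ = (0.628 − 0.163) / 0.628 ≈ 0.74045.
Attributable cases ≈ PN × (exposed cases) = 0.74045 × 1301 ≈ 963.32.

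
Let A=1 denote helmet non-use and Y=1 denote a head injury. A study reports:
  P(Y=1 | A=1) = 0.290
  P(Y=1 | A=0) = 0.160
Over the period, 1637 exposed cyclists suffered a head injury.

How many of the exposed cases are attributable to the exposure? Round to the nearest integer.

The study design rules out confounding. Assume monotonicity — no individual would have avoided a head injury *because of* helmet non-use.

about 734 cases

Let p₁ = 0.29, p₀ = 0.16.
PN = (p₁ − p₀)/p₁ = (0.29 − 0.16) / 0.29 ≈ 0.44828.
Attributable cases ≈ PN × (exposed cases) = 0.44828 × 1637 ≈ 733.83.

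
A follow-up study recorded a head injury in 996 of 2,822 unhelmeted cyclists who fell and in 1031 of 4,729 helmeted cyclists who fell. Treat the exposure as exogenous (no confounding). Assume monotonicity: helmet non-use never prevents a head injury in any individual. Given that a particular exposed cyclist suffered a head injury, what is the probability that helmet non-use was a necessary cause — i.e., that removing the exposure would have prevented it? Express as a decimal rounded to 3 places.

p₁ = P(outcome | exposed) = 996/2822 = 0.35294
p₀ = P(outcome | unexposed) = 1031/4729 = 0.21802
Under exogeneity and monotonicity, PN = (p₁ − p₀) / p₁.
PN = (0.35294 − 0.21802) / 0.35294 = 0.13492 / 0.35294 ≈ 0.3823

PN ≈ 0.382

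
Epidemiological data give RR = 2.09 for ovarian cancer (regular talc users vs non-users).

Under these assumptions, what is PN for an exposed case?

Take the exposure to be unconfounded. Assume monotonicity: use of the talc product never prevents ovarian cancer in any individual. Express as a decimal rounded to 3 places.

PN ≈ 0.522

Under exogeneity and monotonicity, PN = (RR − 1) / RR = 1 − 1/RR.
PN = (2.09 − 1) / 2.09 = 1.09 / 2.09 ≈ 0.5215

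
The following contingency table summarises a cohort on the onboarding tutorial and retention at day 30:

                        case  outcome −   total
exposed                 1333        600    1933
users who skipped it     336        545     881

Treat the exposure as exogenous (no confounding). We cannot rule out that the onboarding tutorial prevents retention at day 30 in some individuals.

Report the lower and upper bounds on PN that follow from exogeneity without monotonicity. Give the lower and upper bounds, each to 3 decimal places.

0.447 ≤ PN ≤ 0.897

p₁ = P(outcome | exposed) = 1333/1933 = 0.6896
p₀ = P(outcome | unexposed) = 336/881 = 0.38138
Under exogeneity alone the bounds on PN are max{0,(p₁−p₀)/p₁} ≤ PN ≤ min{1,(1−p₀)/p₁}.
  lower = (p₁ − p₀)/p₁ = 0.30822 / 0.6896 ≈ 0.4469
  upper = min{1, (1 − p₀)/p₁} = 0.61862 / 0.6896 ≈ 0.8971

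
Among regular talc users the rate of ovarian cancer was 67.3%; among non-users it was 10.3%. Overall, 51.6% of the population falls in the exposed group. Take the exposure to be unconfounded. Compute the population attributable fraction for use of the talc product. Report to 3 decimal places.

PAF ≈ 0.741

p₁ = 0.673, p₀ = 0.103.
Overall risk P(Y=1) = π·p₁ + (1−π)·p₀ = 0.516×0.673 + 0.484×0.103 = 0.39712.
Under exogeneity, PAF = [P(Y=1) − p₀] / P(Y=1).
PAF = (0.39712 − 0.103) / 0.39712 ≈ 0.7406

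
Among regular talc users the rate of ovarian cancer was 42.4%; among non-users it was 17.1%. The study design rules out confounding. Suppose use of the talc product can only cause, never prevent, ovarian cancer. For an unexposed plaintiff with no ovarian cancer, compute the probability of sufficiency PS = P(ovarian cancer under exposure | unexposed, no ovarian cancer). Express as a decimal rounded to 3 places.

p₁ = 0.424, p₀ = 0.171.
Under exogeneity and monotonicity, PS = (p₁ − p₀) / (1 − p₀).
PS = (0.424 − 0.171) / (1 − 0.171) = 0.253 / 0.829 ≈ 0.3052

PS ≈ 0.305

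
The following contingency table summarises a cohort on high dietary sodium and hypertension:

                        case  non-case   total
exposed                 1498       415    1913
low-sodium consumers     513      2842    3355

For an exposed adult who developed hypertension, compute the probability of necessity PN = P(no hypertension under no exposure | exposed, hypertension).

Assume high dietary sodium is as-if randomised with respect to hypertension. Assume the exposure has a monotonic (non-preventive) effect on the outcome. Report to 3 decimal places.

PN ≈ 0.805

p₁ = P(outcome | exposed) = 1498/1913 = 0.78306
p₀ = P(outcome | unexposed) = 513/3355 = 0.15291
Under exogeneity and monotonicity, PN = (p₁ − p₀) / p₁.
PN = (0.78306 − 0.15291) / 0.78306 = 0.63016 / 0.78306 ≈ 0.8047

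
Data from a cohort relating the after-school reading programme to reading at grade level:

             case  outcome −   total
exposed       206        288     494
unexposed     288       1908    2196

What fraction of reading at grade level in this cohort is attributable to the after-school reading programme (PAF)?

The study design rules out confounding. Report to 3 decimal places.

PAF ≈ 0.286

p₁ = P(outcome | exposed) = 206/494 = 0.417
p₀ = P(outcome | unexposed) = 288/2196 = 0.13115
Exposure prevalence π = 494/2690 = 0.18364; overall risk P(Y=1) = 0.18364.
Under exogeneity, PAF = [P(Y=1) − p₀]/P(Y=1).
PAF = (0.18364 − 0.13115) / 0.18364 ≈ 0.2859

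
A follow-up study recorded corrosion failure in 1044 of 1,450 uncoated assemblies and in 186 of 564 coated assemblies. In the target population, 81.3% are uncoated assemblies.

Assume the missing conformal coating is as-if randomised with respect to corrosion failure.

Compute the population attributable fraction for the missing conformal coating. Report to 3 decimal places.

PAF ≈ 0.490

p₁ = P(outcome | exposed) = 1044/1450 = 0.72
p₀ = P(outcome | unexposed) = 186/564 = 0.32979
Overall risk P(Y=1) = π·p₁ + (1−π)·p₀ = 0.813×0.72 + 0.187×0.32979 = 0.64703.
Under exogeneity, PAF = [P(Y=1) − p₀] / P(Y=1).
PAF = (0.64703 − 0.32979) / 0.64703 ≈ 0.4903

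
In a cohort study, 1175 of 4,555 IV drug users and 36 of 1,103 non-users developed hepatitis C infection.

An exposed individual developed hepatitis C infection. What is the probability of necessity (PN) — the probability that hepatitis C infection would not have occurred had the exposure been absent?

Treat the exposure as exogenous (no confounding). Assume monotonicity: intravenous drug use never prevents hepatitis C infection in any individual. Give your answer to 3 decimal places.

p₁ = P(outcome | exposed) = 1175/4555 = 0.25796
p₀ = P(outcome | unexposed) = 36/1103 = 0.032638
Under exogeneity and monotonicity, PN = (p₁ − p₀) / p₁.
PN = (0.25796 − 0.032638) / 0.25796 = 0.22532 / 0.25796 ≈ 0.8735

PN ≈ 0.873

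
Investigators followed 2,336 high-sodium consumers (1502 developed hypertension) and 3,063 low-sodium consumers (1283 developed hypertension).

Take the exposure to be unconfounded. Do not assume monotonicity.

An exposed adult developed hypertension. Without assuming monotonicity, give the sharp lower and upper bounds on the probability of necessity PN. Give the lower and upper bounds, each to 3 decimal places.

p₁ = P(outcome | exposed) = 1502/2336 = 0.64298
p₀ = P(outcome | unexposed) = 1283/3063 = 0.41887
Under exogeneity alone the bounds on PN are max{0,(p₁−p₀)/p₁} ≤ PN ≤ min{1,(1−p₀)/p₁}.
  lower = (p₁ − p₀)/p₁ = 0.22411 / 0.64298 ≈ 0.3485
  upper = min{1, (1 − p₀)/p₁} = 0.58113 / 0.64298 ≈ 0.9038

0.349 ≤ PN ≤ 0.904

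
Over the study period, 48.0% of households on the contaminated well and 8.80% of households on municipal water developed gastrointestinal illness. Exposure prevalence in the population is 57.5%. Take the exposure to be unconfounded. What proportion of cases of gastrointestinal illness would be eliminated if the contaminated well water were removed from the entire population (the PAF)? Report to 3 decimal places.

p₁ = 0.48, p₀ = 0.088.
Overall risk P(Y=1) = π·p₁ + (1−π)·p₀ = 0.575×0.48 + 0.425×0.088 = 0.3134.
Under exogeneity, PAF = [P(Y=1) − p₀] / P(Y=1).
PAF = (0.3134 − 0.088) / 0.3134 ≈ 0.7192

PAF ≈ 0.719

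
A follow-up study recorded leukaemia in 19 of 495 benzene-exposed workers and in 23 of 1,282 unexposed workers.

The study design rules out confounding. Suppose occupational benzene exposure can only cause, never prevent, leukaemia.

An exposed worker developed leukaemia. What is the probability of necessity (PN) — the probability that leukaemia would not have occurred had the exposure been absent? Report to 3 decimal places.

PN ≈ 0.533

p₁ = P(outcome | exposed) = 19/495 = 0.038384
p₀ = P(outcome | unexposed) = 23/1282 = 0.017941
Under exogeneity and monotonicity, PN = (p₁ − p₀) / p₁.
PN = (0.038384 − 0.017941) / 0.038384 = 0.020443 / 0.038384 ≈ 0.5326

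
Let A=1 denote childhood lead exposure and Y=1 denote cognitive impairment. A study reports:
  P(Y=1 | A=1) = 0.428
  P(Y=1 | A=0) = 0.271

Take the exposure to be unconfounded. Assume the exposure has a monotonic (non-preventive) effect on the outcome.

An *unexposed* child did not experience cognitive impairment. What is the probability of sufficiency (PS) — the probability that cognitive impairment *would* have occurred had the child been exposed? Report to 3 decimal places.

Let p₁ = 0.428, p₀ = 0.271.
Under exogeneity and monotonicity, PS = (p₁ − p₀) / (1 − p₀).
PS = (0.428 − 0.271) / (1 − 0.271) = 0.157 / 0.729 ≈ 0.2154

PS ≈ 0.215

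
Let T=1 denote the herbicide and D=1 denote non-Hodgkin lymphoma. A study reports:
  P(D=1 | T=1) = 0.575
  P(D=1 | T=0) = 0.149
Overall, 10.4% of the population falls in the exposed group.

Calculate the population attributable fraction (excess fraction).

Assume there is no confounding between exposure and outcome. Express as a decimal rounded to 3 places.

PAF ≈ 0.229

Let p₁ = 0.575, p₀ = 0.149.
Overall risk P(Y=1) = π·p₁ + (1−π)·p₀ = 0.104×0.575 + 0.896×0.149 = 0.1933.
Under exogeneity, PAF = [P(Y=1) − p₀] / P(Y=1).
PAF = (0.1933 − 0.149) / 0.1933 ≈ 0.2292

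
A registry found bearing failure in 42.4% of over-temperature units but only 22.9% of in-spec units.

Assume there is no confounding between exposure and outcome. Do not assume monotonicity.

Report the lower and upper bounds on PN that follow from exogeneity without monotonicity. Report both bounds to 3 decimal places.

p₁ = 0.424, p₀ = 0.229.
Under exogeneity alone the bounds on PN are max{0,(p₁−p₀)/p₁} ≤ PN ≤ min{1,(1−p₀)/p₁}.
  lower = (p₁ − p₀)/p₁ = 0.195 / 0.424 ≈ 0.4599
  upper = min{1, (1 − p₀)/p₁} = 0.771 / 0.424 ≈ 1.8184 → capped at 1

0.460 ≤ PN ≤ 1.000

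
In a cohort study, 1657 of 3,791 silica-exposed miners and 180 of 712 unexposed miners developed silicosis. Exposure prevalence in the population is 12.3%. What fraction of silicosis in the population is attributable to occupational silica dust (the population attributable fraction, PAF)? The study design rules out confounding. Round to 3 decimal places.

p₁ = P(outcome | exposed) = 1657/3791 = 0.43709
p₀ = P(outcome | unexposed) = 180/712 = 0.25281
Overall risk P(Y=1) = π·p₁ + (1−π)·p₀ = 0.123×0.43709 + 0.877×0.25281 = 0.27548.
Under exogeneity, PAF = [P(Y=1) − p₀] / P(Y=1).
PAF = (0.27548 − 0.25281) / 0.27548 ≈ 0.0823

PAF ≈ 0.082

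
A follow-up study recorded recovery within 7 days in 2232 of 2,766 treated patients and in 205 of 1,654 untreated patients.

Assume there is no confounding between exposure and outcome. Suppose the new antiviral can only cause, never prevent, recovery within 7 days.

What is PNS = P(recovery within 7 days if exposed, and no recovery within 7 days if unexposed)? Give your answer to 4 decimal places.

p₁ = P(outcome | exposed) = 2232/2766 = 0.80694
p₀ = P(outcome | unexposed) = 205/1654 = 0.12394
Under exogeneity and monotonicity, PNS = p₁ − p₀.
PNS = 0.80694 − 0.12394 = 0.683

PNS ≈ 0.6830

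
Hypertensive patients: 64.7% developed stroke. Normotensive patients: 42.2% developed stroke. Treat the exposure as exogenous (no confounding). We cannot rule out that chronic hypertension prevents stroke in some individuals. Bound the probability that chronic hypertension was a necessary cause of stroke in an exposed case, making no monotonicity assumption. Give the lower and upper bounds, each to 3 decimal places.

p₁ = 0.647, p₀ = 0.422.
Under exogeneity alone the bounds on PN are max{0,(p₁−p₀)/p₁} ≤ PN ≤ min{1,(1−p₀)/p₁}.
  lower = (p₁ − p₀)/p₁ = 0.225 / 0.647 ≈ 0.3478
  upper = min{1, (1 − p₀)/p₁} = 0.578 / 0.647 ≈ 0.8934

0.348 ≤ PN ≤ 0.893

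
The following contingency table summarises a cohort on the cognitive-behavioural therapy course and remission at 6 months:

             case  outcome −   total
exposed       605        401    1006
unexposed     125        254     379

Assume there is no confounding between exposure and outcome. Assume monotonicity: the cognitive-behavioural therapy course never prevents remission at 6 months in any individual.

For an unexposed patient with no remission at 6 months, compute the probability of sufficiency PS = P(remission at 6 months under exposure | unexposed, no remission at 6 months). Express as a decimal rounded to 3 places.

PS ≈ 0.405

p₁ = P(outcome | exposed) = 605/1006 = 0.60139
p₀ = P(outcome | unexposed) = 125/379 = 0.32982
Under exogeneity and monotonicity, PS = (p₁ − p₀)/(1 − p₀).
PS = (0.60139 − 0.32982) / 0.67018 ≈ 0.4052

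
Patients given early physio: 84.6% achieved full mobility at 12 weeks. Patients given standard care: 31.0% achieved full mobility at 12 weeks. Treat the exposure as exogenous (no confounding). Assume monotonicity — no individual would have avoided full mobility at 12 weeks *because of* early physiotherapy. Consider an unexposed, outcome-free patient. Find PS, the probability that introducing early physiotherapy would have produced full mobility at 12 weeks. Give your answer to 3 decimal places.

p₁ = 0.846, p₀ = 0.31.
Under exogeneity and monotonicity, PS = (p₁ − p₀) / (1 − p₀).
PS = (0.846 − 0.31) / (1 − 0.31) = 0.536 / 0.69 ≈ 0.7768

PS ≈ 0.777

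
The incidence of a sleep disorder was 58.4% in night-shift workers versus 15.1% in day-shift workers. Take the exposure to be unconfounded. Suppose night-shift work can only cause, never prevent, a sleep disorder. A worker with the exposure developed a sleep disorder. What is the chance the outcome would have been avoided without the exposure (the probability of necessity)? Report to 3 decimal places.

p₁ = 0.584, p₀ = 0.151.
Under exogeneity and monotonicity, PN = (p₁ − p₀) / p₁.
PN = (0.584 − 0.151) / 0.584 = 0.433 / 0.584 ≈ 0.7414

PN ≈ 0.741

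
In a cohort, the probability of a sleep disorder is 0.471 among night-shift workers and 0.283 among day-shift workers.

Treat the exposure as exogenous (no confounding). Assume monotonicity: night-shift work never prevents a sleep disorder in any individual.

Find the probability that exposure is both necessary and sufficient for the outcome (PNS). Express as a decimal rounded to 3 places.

Let p₁ = 0.471, p₀ = 0.283.
Under exogeneity and monotonicity, PNS = p₁ − p₀.
PNS = 0.471 − 0.283 = 0.188

PNS ≈ 0.188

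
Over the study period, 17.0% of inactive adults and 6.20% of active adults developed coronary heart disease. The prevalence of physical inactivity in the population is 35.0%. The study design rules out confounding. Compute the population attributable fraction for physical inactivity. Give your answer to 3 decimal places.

PAF ≈ 0.379

p₁ = 0.17, p₀ = 0.062.
Overall risk P(Y=1) = π·p₁ + (1−π)·p₀ = 0.35×0.17 + 0.65×0.062 = 0.0998.
Under exogeneity, PAF = [P(Y=1) − p₀] / P(Y=1).
PAF = (0.0998 − 0.062) / 0.0998 ≈ 0.3788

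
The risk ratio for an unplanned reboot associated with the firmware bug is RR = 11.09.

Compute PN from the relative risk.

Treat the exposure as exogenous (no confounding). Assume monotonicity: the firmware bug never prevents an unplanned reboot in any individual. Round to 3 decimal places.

PN ≈ 0.910

Under exogeneity and monotonicity, PN = (RR − 1) / RR = 1 − 1/RR.
PN = (11.09 − 1) / 11.09 = 10.09 / 11.09 ≈ 0.9098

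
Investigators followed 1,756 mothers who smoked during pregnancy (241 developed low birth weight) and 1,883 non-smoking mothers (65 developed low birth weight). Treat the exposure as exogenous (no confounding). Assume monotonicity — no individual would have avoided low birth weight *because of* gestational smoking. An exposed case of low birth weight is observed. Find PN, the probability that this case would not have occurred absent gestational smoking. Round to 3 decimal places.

p₁ = P(outcome | exposed) = 241/1756 = 0.13724
p₀ = P(outcome | unexposed) = 65/1883 = 0.034519
Under exogeneity and monotonicity, PN = (p₁ − p₀) / p₁.
PN = (0.13724 − 0.034519) / 0.13724 = 0.10272 / 0.13724 ≈ 0.7485

PN ≈ 0.748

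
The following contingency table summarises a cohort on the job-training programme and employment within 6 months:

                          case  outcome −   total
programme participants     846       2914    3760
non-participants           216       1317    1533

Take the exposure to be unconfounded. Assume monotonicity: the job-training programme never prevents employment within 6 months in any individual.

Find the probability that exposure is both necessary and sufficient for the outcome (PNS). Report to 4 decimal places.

PNS ≈ 0.0841

p₁ = P(outcome | exposed) = 846/3760 = 0.225
p₀ = P(outcome | unexposed) = 216/1533 = 0.1409
Under exogeneity and monotonicity, PNS = p₁ − p₀.
PNS = 0.225 − 0.1409 = 0.0841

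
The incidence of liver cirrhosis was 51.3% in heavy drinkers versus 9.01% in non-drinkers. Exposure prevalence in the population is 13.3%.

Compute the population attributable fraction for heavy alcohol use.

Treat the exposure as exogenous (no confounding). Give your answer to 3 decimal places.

p₁ = 0.513, p₀ = 0.0901.
Overall risk P(Y=1) = π·p₁ + (1−π)·p₀ = 0.133×0.513 + 0.867×0.0901 = 0.14635.
Under exogeneity, PAF = [P(Y=1) − p₀] / P(Y=1).
PAF = (0.14635 − 0.0901) / 0.14635 ≈ 0.3843

PAF ≈ 0.384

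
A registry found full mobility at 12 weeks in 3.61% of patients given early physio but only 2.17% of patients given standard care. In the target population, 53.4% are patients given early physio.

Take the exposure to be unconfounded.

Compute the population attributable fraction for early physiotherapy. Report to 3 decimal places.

p₁ = 0.0361, p₀ = 0.0217.
Overall risk P(Y=1) = π·p₁ + (1−π)·p₀ = 0.534×0.0361 + 0.466×0.0217 = 0.02939.
Under exogeneity, PAF = [P(Y=1) − p₀] / P(Y=1).
PAF = (0.02939 − 0.0217) / 0.02939 ≈ 0.2616

PAF ≈ 0.262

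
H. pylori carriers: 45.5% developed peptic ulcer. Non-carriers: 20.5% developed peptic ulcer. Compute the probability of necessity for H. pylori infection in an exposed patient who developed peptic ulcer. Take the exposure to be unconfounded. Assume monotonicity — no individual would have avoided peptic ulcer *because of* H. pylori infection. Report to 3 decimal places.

PN ≈ 0.549

p₁ = 0.455, p₀ = 0.205.
Under exogeneity and monotonicity, PN = (p₁ − p₀) / p₁.
PN = (0.455 − 0.205) / 0.455 = 0.25 / 0.455 ≈ 0.5495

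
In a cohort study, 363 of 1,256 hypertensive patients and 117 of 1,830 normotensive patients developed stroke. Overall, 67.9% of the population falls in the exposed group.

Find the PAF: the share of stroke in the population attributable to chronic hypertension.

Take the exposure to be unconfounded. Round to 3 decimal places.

p₁ = P(outcome | exposed) = 363/1256 = 0.28901
p₀ = P(outcome | unexposed) = 117/1830 = 0.063934
Overall risk P(Y=1) = π·p₁ + (1−π)·p₀ = 0.679×0.28901 + 0.321×0.063934 = 0.21676.
Under exogeneity, PAF = [P(Y=1) − p₀] / P(Y=1).
PAF = (0.21676 − 0.063934) / 0.21676 ≈ 0.7050

PAF ≈ 0.705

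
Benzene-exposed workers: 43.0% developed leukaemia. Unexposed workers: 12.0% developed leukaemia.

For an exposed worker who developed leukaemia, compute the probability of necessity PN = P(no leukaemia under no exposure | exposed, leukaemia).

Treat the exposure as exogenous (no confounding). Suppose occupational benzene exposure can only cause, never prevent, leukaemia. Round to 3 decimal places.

PN ≈ 0.721

p₁ = 0.43, p₀ = 0.12.
Under exogeneity and monotonicity, PN = (p₁ − p₀) / p₁.
PN = (0.43 − 0.12) / 0.43 = 0.31 / 0.43 ≈ 0.7209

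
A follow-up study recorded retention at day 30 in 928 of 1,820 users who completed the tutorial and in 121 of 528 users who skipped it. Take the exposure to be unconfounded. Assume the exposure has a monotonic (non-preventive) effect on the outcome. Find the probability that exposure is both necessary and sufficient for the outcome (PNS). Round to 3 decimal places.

p₁ = P(outcome | exposed) = 928/1820 = 0.50989
p₀ = P(outcome | unexposed) = 121/528 = 0.22917
Under exogeneity and monotonicity, PNS = p₁ − p₀.
PNS = 0.50989 − 0.22917 = 0.28072

PNS ≈ 0.281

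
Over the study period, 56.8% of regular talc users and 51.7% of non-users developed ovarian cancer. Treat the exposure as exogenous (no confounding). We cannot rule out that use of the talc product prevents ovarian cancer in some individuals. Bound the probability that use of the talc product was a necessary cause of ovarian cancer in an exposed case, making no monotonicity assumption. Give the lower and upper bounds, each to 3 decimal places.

p₁ = 0.568, p₀ = 0.517.
Under exogeneity alone the bounds on PN are max{0,(p₁−p₀)/p₁} ≤ PN ≤ min{1,(1−p₀)/p₁}.
  lower = (p₁ − p₀)/p₁ = 0.051 / 0.568 ≈ 0.0898
  upper = min{1, (1 − p₀)/p₁} = 0.483 / 0.568 ≈ 0.8504

0.090 ≤ PN ≤ 0.850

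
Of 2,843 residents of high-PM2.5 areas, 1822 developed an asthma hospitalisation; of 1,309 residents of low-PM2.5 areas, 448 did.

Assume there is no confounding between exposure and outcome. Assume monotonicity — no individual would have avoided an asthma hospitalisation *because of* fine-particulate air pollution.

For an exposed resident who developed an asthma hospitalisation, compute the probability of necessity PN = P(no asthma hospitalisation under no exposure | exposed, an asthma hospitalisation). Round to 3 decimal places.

p₁ = P(outcome | exposed) = 1822/2843 = 0.64087
p₀ = P(outcome | unexposed) = 448/1309 = 0.34225
Under exogeneity and monotonicity, PN = (p₁ − p₀) / p₁.
PN = (0.64087 − 0.34225) / 0.64087 = 0.29863 / 0.64087 ≈ 0.4660

PN ≈ 0.466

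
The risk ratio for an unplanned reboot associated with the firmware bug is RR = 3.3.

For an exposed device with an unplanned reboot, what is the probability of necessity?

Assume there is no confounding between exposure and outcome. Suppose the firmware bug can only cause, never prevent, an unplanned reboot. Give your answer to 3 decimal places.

PN ≈ 0.697

Under exogeneity and monotonicity, PN = (RR − 1) / RR = 1 − 1/RR.
PN = (3.3 − 1) / 3.3 = 2.3 / 3.3 ≈ 0.6970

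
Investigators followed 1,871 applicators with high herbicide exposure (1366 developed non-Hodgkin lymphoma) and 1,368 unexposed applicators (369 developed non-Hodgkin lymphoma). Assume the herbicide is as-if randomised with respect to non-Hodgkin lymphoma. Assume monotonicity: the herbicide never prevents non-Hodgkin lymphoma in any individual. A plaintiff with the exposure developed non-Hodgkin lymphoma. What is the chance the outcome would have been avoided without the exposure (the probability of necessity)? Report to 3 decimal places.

PN ≈ 0.631

p₁ = P(outcome | exposed) = 1366/1871 = 0.73009
p₀ = P(outcome | unexposed) = 369/1368 = 0.26974
Under exogeneity and monotonicity, PN = (p₁ − p₀) / p₁.
PN = (0.73009 − 0.26974) / 0.73009 = 0.46035 / 0.73009 ≈ 0.6305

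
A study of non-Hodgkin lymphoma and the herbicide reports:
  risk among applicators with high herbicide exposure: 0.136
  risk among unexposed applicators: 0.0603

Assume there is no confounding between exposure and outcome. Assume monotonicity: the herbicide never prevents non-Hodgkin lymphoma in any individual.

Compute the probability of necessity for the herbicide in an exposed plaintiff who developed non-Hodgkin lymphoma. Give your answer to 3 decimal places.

PN ≈ 0.557

Let p₁ = 0.136, p₀ = 0.0603.
Under exogeneity and monotonicity, PN = (p₁ − p₀) / p₁.
PN = (0.136 − 0.0603) / 0.136 = 0.0757 / 0.136 ≈ 0.5566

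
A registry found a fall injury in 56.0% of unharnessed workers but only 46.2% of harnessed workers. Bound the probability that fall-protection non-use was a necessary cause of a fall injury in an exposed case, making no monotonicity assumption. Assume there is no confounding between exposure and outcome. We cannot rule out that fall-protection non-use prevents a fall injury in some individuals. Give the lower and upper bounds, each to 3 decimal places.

p₁ = 0.56, p₀ = 0.462.
Under exogeneity alone the bounds on PN are max{0,(p₁−p₀)/p₁} ≤ PN ≤ min{1,(1−p₀)/p₁}.
  lower = (p₁ − p₀)/p₁ = 0.098 / 0.56 ≈ 0.1750
  upper = min{1, (1 − p₀)/p₁} = 0.538 / 0.56 ≈ 0.9607

0.175 ≤ PN ≤ 0.961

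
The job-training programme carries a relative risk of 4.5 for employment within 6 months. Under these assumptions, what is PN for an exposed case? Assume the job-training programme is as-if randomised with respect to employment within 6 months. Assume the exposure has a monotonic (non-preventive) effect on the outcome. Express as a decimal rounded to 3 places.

Under exogeneity and monotonicity, PN = (RR − 1) / RR = 1 − 1/RR.
PN = (4.5 − 1) / 4.5 = 3.5 / 4.5 ≈ 0.7778

PN ≈ 0.778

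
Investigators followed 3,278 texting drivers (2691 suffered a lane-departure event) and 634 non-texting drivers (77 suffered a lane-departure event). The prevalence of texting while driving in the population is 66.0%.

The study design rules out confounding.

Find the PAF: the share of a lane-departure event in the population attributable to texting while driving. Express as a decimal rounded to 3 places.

p₁ = P(outcome | exposed) = 2691/3278 = 0.82093
p₀ = P(outcome | unexposed) = 77/634 = 0.12145
Overall risk P(Y=1) = π·p₁ + (1−π)·p₀ = 0.66×0.82093 + 0.34×0.12145 = 0.58311.
Under exogeneity, PAF = [P(Y=1) − p₀] / P(Y=1).
PAF = (0.58311 − 0.12145) / 0.58311 ≈ 0.7917

PAF ≈ 0.792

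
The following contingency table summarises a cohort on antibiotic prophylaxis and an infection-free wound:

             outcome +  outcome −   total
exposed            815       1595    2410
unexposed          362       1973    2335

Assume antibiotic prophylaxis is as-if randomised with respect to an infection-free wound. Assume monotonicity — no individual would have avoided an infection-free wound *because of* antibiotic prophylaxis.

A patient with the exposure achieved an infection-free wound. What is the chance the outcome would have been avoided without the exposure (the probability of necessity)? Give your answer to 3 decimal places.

PN ≈ 0.542

p₁ = P(outcome | exposed) = 815/2410 = 0.33817
p₀ = P(outcome | unexposed) = 362/2335 = 0.15503
Under exogeneity and monotonicity, PN = (p₁ − p₀)/p₁.
PN = (0.33817 − 0.15503) / 0.33817 ≈ 0.5416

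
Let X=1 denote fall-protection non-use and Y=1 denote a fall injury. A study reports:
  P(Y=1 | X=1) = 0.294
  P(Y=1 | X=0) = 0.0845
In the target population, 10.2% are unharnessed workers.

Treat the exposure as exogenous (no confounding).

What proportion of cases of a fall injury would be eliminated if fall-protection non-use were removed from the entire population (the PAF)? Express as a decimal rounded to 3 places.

PAF ≈ 0.202

Let p₁ = 0.294, p₀ = 0.0845.
Overall risk P(Y=1) = π·p₁ + (1−π)·p₀ = 0.102×0.294 + 0.898×0.0845 = 0.10587.
Under exogeneity, PAF = [P(Y=1) − p₀] / P(Y=1).
PAF = (0.10587 − 0.0845) / 0.10587 ≈ 0.2018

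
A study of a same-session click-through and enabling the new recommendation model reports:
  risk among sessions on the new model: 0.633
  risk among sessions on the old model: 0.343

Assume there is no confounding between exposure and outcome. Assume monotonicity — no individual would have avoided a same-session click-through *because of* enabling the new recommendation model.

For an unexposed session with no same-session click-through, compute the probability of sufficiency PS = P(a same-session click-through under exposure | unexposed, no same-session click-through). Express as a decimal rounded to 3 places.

Let p₁ = 0.633, p₀ = 0.343.
Under exogeneity and monotonicity, PS = (p₁ − p₀) / (1 − p₀).
PS = (0.633 − 0.343) / (1 − 0.343) = 0.29 / 0.657 ≈ 0.4414

PS ≈ 0.441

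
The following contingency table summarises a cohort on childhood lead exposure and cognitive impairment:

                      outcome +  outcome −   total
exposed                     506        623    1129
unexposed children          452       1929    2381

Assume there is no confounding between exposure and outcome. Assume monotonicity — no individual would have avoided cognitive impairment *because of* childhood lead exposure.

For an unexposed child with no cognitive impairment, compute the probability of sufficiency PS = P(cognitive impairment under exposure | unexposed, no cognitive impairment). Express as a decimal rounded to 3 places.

PS ≈ 0.319

p₁ = P(outcome | exposed) = 506/1129 = 0.44818
p₀ = P(outcome | unexposed) = 452/2381 = 0.18984
Under exogeneity and monotonicity, PS = (p₁ − p₀) / (1 − p₀).
PS = (0.44818 − 0.18984) / (1 − 0.18984) = 0.25835 / 0.81016 ≈ 0.3189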